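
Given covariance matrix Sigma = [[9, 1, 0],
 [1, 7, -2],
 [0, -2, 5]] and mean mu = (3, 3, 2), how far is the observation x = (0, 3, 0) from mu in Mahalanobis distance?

Step 1 — centre the observation: (x - mu) = (-3, 0, -2).

Step 2 — invert Sigma (cofactor / det for 3×3, or solve directly):
  Sigma^{-1} = [[0.1131, -0.0182, -0.0073],
 [-0.0182, 0.1642, 0.0657],
 [-0.0073, 0.0657, 0.2263]].

Step 3 — form the quadratic (x - mu)^T · Sigma^{-1} · (x - mu):
  Sigma^{-1} · (x - mu) = (-0.3248, -0.0766, -0.4307).
  (x - mu)^T · [Sigma^{-1} · (x - mu)] = (-3)·(-0.3248) + (0)·(-0.0766) + (-2)·(-0.4307) = 1.8358.

Step 4 — take square root: d = √(1.8358) ≈ 1.3549.

d(x, mu) = √(1.8358) ≈ 1.3549


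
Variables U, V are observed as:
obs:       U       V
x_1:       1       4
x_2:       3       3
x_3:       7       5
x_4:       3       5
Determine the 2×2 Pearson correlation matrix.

Step 1 — column means:
  mean(U) = (1 + 3 + 7 + 3) / 4 = 14/4 = 3.5
  mean(V) = (4 + 3 + 5 + 5) / 4 = 17/4 = 4.25

Step 2 — sample variances and covariances s[i,j] = (1/(n-1)) · Σ_k (x_{k,i} - mean_i) · (x_{k,j} - mean_j), with n-1 = 3:
  s[U,U] = ((-2.5)·(-2.5) + (-0.5)·(-0.5) + (3.5)·(3.5) + (-0.5)·(-0.5)) / 3 = 19/3 = 6.3333
  s[U,V] = ((-2.5)·(-0.25) + (-0.5)·(-1.25) + (3.5)·(0.75) + (-0.5)·(0.75)) / 3 = 3.5/3 = 1.1667
  s[V,V] = ((-0.25)·(-0.25) + (-1.25)·(-1.25) + (0.75)·(0.75) + (0.75)·(0.75)) / 3 = 2.75/3 = 0.9167
  Sample standard deviations s_i = √(s[i,i]):
  s(U) = √(6.3333) = 2.5166
  s(V) = √(0.9167) = 0.9574

Step 3 — r_{ij} = s_{ij} / (s_i · s_j):
  r[U,U] = 1 (diagonal).
  r[U,V] = 1.1667 / (2.5166 · 0.9574) = 1.1667 / 2.4095 = 0.4842
  r[V,V] = 1 (diagonal).

R is symmetric with unit diagonal. Assembling:

R = [[1, 0.4842],
 [0.4842, 1]]


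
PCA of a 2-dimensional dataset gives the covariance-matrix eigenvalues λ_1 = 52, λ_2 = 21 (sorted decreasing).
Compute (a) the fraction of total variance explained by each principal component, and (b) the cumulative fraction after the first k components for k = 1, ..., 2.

Step 1 — total variance = trace(Sigma) = Σ λ_i = 52 + 21 = 73.

Step 2 — fraction explained by component i = λ_i / Σ λ:
  PC1: 52/73 = 0.7123
  PC2: 21/73 = 0.2877

Step 3 — cumulative fraction after k components = (λ_1 + ... + λ_k) / Σ λ:
  k = 1: 52/73 = 0.7123
  k = 2: (52 + 21)/73 = 73/73 = 1

Summary (fraction, with percent):

explained: PC1 0.7123 (71.23%), PC2 0.2877 (28.77%);  cumulative: 0.7123, 1


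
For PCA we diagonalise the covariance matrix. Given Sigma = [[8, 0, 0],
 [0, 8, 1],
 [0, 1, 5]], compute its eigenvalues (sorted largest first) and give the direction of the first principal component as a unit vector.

Step 1 — characteristic polynomial p(λ) = det(λI - Sigma) = λ³ - tr·λ² + c_1·λ - det, where tr = trace, c_1 = sum of the principal 2×2 minors, det = det(Sigma):
  tr = 8 + 8 + 5 = 21,
  c_1 = (8·8 - (0)²) + (8·5 - (0)²) + (8·5 - (1)²) = 64 + 40 + 39 = 143,
  det = 8·(8·5 - (1)²) - (0)·((0)·5 - (1)·(0)) + (0)·((0)·(1) - 8·(0)) = 8·(39) - (0)·(0) + (0)·(0) = 312.
  So p(λ) = λ³ - 21λ² + 143λ - 312.
Step 2 — look for an integer root (rational root theorem: any rational root is an integer divisor of 312). Testing λ = 8:
  p(8) = 512 - 1344 + 1144 - 312 = 0  ✓
  Dividing out (λ - 8): p(λ) = (λ - 8)(λ² - 13λ + 39).
Step 3 — remaining eigenvalues from the quadratic λ² - 13λ + 39 = 0:
  Δ = 13² - 4·39 = 169 - 156 = 13,  λ = (13 ± √13)/2 = (13 ± 3.6056)/2 ≈ 8.3028 or 4.6972.
  Sorted: λ_1 = 8.3028,  λ_2 = 8,  λ_3 = 4.6972  (check: sum = 21 = tr ✓).

Step 4 — unit eigenvector for λ_1 ≈ 8.3028: v spans the null space of (Sigma - λ_1 I), whose rows are
  r_1 = (-0.3028, 0, 0),  r_2 = (0, -0.3028, 1),  r_3 = (0, 1, -3.3028).
  v is orthogonal to every row, so take v ∝ r_1 × r_2 = ((0)·(1) - (0)·(-0.3028), (0)·(0) - (-0.3028)·(1), (-0.3028)·(-0.3028) - (0)·(0)) ≈ (0, 0.3028, 0.0917).
  Let u = (0, 0.3028, 0.0917).
  ||u|| = √((0)² + (0.3028)² + (0.0917)²) = √(0.1001) ≈ 0.3163,  v_1 = u/||u|| ≈ (0, 0.9571, 0.2898) (||v_1|| = 1).

λ_1 = 8.3028,  λ_2 = 8,  λ_3 = 4.6972;  v_1 ≈ (0, 0.9571, 0.2898)


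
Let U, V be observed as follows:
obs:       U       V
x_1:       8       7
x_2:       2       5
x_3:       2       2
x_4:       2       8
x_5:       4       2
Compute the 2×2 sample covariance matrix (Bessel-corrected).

Step 1 — column means:
  mean(U) = (8 + 2 + 2 + 2 + 4) / 5 = 18/5 = 3.6
  mean(V) = (7 + 5 + 2 + 8 + 2) / 5 = 24/5 = 4.8

Step 2 — sample covariance S[i,j] = (1/(n-1)) · Σ_k (x_{k,i} - mean_i) · (x_{k,j} - mean_j), with n-1 = 4.
  S[U,U] = ((4.4)·(4.4) + (-1.6)·(-1.6) + (-1.6)·(-1.6) + (-1.6)·(-1.6) + (0.4)·(0.4)) / 4 = 27.2/4 = 6.8
  S[U,V] = ((4.4)·(2.2) + (-1.6)·(0.2) + (-1.6)·(-2.8) + (-1.6)·(3.2) + (0.4)·(-2.8)) / 4 = 7.6/4 = 1.9
  S[V,V] = ((2.2)·(2.2) + (0.2)·(0.2) + (-2.8)·(-2.8) + (3.2)·(3.2) + (-2.8)·(-2.8)) / 4 = 30.8/4 = 7.7

S is symmetric (S[j,i] = S[i,j]). Assembling:

S = [[6.8, 1.9],
 [1.9, 7.7]]


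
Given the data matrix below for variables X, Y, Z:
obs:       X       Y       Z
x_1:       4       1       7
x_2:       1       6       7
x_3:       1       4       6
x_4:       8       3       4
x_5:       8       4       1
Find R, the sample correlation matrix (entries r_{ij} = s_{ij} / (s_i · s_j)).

Step 1 — column means:
  mean(X) = (4 + 1 + 1 + 8 + 8) / 5 = 22/5 = 4.4
  mean(Y) = (1 + 6 + 4 + 3 + 4) / 5 = 18/5 = 3.6
  mean(Z) = (7 + 7 + 6 + 4 + 1) / 5 = 25/5 = 5

Step 2 — sample variances and covariances s[i,j] = (1/(n-1)) · Σ_k (x_{k,i} - mean_i) · (x_{k,j} - mean_j), with n-1 = 4:
  s[X,X] = ((-0.4)·(-0.4) + (-3.4)·(-3.4) + (-3.4)·(-3.4) + (3.6)·(3.6) + (3.6)·(3.6)) / 4 = 49.2/4 = 12.3
  s[X,Y] = ((-0.4)·(-2.6) + (-3.4)·(2.4) + (-3.4)·(0.4) + (3.6)·(-0.6) + (3.6)·(0.4)) / 4 = -9.2/4 = -2.3
  s[X,Z] = ((-0.4)·(2) + (-3.4)·(2) + (-3.4)·(1) + (3.6)·(-1) + (3.6)·(-4)) / 4 = -29/4 = -7.25
  s[Y,Y] = ((-2.6)·(-2.6) + (2.4)·(2.4) + (0.4)·(0.4) + (-0.6)·(-0.6) + (0.4)·(0.4)) / 4 = 13.2/4 = 3.3
  s[Y,Z] = ((-2.6)·(2) + (2.4)·(2) + (0.4)·(1) + (-0.6)·(-1) + (0.4)·(-4)) / 4 = -1/4 = -0.25
  s[Z,Z] = ((2)·(2) + (2)·(2) + (1)·(1) + (-1)·(-1) + (-4)·(-4)) / 4 = 26/4 = 6.5
  Sample standard deviations s_i = √(s[i,i]):
  s(X) = √(12.3) = 3.5071
  s(Y) = √(3.3) = 1.8166
  s(Z) = √(6.5) = 2.5495

Step 3 — r_{ij} = s_{ij} / (s_i · s_j):
  r[X,X] = 1 (diagonal).
  r[X,Y] = -2.3 / (3.5071 · 1.8166) = -2.3 / 6.371 = -0.361
  r[X,Z] = -7.25 / (3.5071 · 2.5495) = -7.25 / 8.9415 = -0.8108
  r[Y,Y] = 1 (diagonal).
  r[Y,Z] = -0.25 / (1.8166 · 2.5495) = -0.25 / 4.6314 = -0.054
  r[Z,Z] = 1 (diagonal).

R is symmetric with unit diagonal. Assembling:

R = [[1, -0.361, -0.8108],
 [-0.361, 1, -0.054],
 [-0.8108, -0.054, 1]]


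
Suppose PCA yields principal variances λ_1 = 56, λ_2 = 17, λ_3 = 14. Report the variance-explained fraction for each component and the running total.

Step 1 — total variance = trace(Sigma) = Σ λ_i = 56 + 17 + 14 = 87.

Step 2 — fraction explained by component i = λ_i / Σ λ:
  PC1: 56/87 = 0.6437
  PC2: 17/87 = 0.1954
  PC3: 14/87 = 0.1609

Step 3 — cumulative fraction after k components = (λ_1 + ... + λ_k) / Σ λ:
  k = 1: 56/87 = 0.6437
  k = 2: (56 + 17)/87 = 73/87 = 0.8391
  k = 3: (56 + 17 + 14)/87 = 87/87 = 1

Summary (fraction, with percent):

explained: PC1 0.6437 (64.37%), PC2 0.1954 (19.54%), PC3 0.1609 (16.09%);  cumulative: 0.6437, 0.8391, 1


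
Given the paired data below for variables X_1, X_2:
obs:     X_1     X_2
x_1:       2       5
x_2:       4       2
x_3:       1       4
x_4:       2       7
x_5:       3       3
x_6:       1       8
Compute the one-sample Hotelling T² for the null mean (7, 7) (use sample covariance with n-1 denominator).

Step 1 — sample mean vector:
  mean(X_1) = (2 + 4 + 1 + 2 + 3 + 1) / 6 = 13/6 = 2.1667
  mean(X_2) = (5 + 2 + 4 + 7 + 3 + 8) / 6 = 29/6 = 4.8333
  x̄ = (2.1667, 4.8333),  deviation x̄ - mu_0 = (2.1667, 4.8333) - (7, 7) = (-4.8333, -2.1667).

Step 2 — sample covariance matrix, S[i,j] = (1/(n-1)) · Σ_k (x_{k,i} - mean_i) · (x_{k,j} - mean_j), divisor n-1 = 5:
  S[X_1,X_1] = ((-0.1667)·(-0.1667) + (1.8333)·(1.8333) + (-1.1667)·(-1.1667) + (-0.1667)·(-0.1667) + (0.8333)·(0.8333) + (-1.1667)·(-1.1667)) / 5 = 6.8333/5 = 1.3667
  S[X_1,X_2] = ((-0.1667)·(0.1667) + (1.8333)·(-2.8333) + (-1.1667)·(-0.8333) + (-0.1667)·(2.1667) + (0.8333)·(-1.8333) + (-1.1667)·(3.1667)) / 5 = -9.8333/5 = -1.9667
  S[X_2,X_2] = ((0.1667)·(0.1667) + (-2.8333)·(-2.8333) + (-0.8333)·(-0.8333) + (2.1667)·(2.1667) + (-1.8333)·(-1.8333) + (3.1667)·(3.1667)) / 5 = 26.8333/5 = 5.3667
  S = [[1.3667, -1.9667],
 [-1.9667, 5.3667]].

Step 3 — invert S. det(S) = 1.3667·5.3667 - (-1.9667)² = 3.4667.
  S^{-1} = (1/det) · [[d, -b], [-b, a]] = [[1.5481, 0.5673],
 [0.5673, 0.3942]].

Step 4 — quadratic form (x̄ - mu_0)^T · S^{-1} · (x̄ - mu_0):
  S^{-1} · (x̄ - mu_0) = (-8.7115, -3.5962),
  (x̄ - mu_0)^T · [...] = (-4.8333)·(-8.7115) + (-2.1667)·(-3.5962) = 49.8974.

Step 5 — scale by n: T² = 6 · 49.8974 = 299.3846.

T² ≈ 299.3846


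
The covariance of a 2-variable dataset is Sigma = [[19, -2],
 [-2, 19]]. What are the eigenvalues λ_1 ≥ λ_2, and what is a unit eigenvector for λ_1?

Step 1 — characteristic polynomial of 2×2 Sigma:
  det(Sigma - λI) = λ² - trace · λ + det = 0.
  trace = 19 + 19 = 38, det = 19·19 - (-2)² = 357.
Step 2 — discriminant:
  Δ = trace² - 4·det = 1444 - 1428 = 16.
Step 3 — eigenvalues:
  λ = (trace ± √Δ)/2 = (38 ± 4)/2,
  λ_1 = 21,  λ_2 = 17.

Step 4 — unit eigenvector for λ_1: solve (Sigma - λ_1 I)v = 0. First row:
  (19 - 21)·v_x + (-2)·v_y = 0, i.e. (-2)·v_x + (-2)·v_y = 0,
  so v ∝ (b, λ_1 - a) = (-2, 2); multiply by -1 so the first entry is positive: u = (2, -2).
  ||u|| = √((2)² + (-2)²) = √(8) ≈ 2.8284,
  v_1 = u/||u|| ≈ (0.7071, -0.7071) (||v_1|| = 1).

λ_1 = 21,  λ_2 = 17;  v_1 ≈ (0.7071, -0.7071)


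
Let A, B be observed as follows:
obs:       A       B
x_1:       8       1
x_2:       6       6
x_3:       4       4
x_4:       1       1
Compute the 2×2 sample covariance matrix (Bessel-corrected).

Step 1 — column means:
  mean(A) = (8 + 6 + 4 + 1) / 4 = 19/4 = 4.75
  mean(B) = (1 + 6 + 4 + 1) / 4 = 12/4 = 3

Step 2 — sample covariance S[i,j] = (1/(n-1)) · Σ_k (x_{k,i} - mean_i) · (x_{k,j} - mean_j), with n-1 = 3.
  S[A,A] = ((3.25)·(3.25) + (1.25)·(1.25) + (-0.75)·(-0.75) + (-3.75)·(-3.75)) / 3 = 26.75/3 = 8.9167
  S[A,B] = ((3.25)·(-2) + (1.25)·(3) + (-0.75)·(1) + (-3.75)·(-2)) / 3 = 4/3 = 1.3333
  S[B,B] = ((-2)·(-2) + (3)·(3) + (1)·(1) + (-2)·(-2)) / 3 = 18/3 = 6

S is symmetric (S[j,i] = S[i,j]). Assembling:

S = [[8.9167, 1.3333],
 [1.3333, 6]]


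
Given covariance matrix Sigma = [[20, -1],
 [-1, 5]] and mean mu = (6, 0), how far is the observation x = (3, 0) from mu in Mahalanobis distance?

Step 1 — centre the observation: (x - mu) = (-3, 0).

Step 2 — invert Sigma. det(Sigma) = 20·5 - (-1)² = 99.
  Sigma^{-1} = (1/det) · [[d, -b], [-b, a]] = [[0.0505, 0.0101],
 [0.0101, 0.202]].

Step 3 — form the quadratic (x - mu)^T · Sigma^{-1} · (x - mu):
  Sigma^{-1} · (x - mu) = (-0.1515, -0.0303).
  (x - mu)^T · [Sigma^{-1} · (x - mu)] = (-3)·(-0.1515) + (0)·(-0.0303) = 0.4545.

Step 4 — take square root: d = √(0.4545) ≈ 0.6742.

d(x, mu) = √(0.4545) ≈ 0.6742


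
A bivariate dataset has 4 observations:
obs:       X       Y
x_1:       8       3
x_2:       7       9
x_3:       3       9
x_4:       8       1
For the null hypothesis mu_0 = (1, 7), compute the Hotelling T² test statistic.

Step 1 — sample mean vector:
  mean(X) = (8 + 7 + 3 + 8) / 4 = 26/4 = 6.5
  mean(Y) = (3 + 9 + 9 + 1) / 4 = 22/4 = 5.5
  x̄ = (6.5, 5.5),  deviation x̄ - mu_0 = (6.5, 5.5) - (1, 7) = (5.5, -1.5).

Step 2 — sample covariance matrix, S[i,j] = (1/(n-1)) · Σ_k (x_{k,i} - mean_i) · (x_{k,j} - mean_j), divisor n-1 = 3:
  S[X,X] = ((1.5)·(1.5) + (0.5)·(0.5) + (-3.5)·(-3.5) + (1.5)·(1.5)) / 3 = 17/3 = 5.6667
  S[X,Y] = ((1.5)·(-2.5) + (0.5)·(3.5) + (-3.5)·(3.5) + (1.5)·(-4.5)) / 3 = -21/3 = -7
  S[Y,Y] = ((-2.5)·(-2.5) + (3.5)·(3.5) + (3.5)·(3.5) + (-4.5)·(-4.5)) / 3 = 51/3 = 17
  S = [[5.6667, -7],
 [-7, 17]].

Step 3 — invert S. det(S) = 5.6667·17 - (-7)² = 47.3333.
  S^{-1} = (1/det) · [[d, -b], [-b, a]] = [[0.3592, 0.1479],
 [0.1479, 0.1197]].

Step 4 — quadratic form (x̄ - mu_0)^T · S^{-1} · (x̄ - mu_0):
  S^{-1} · (x̄ - mu_0) = (1.7535, 0.6338),
  (x̄ - mu_0)^T · [...] = (5.5)·(1.7535) + (-1.5)·(0.6338) = 8.6937.

Step 5 — scale by n: T² = 4 · 8.6937 = 34.7746.

T² ≈ 34.7746


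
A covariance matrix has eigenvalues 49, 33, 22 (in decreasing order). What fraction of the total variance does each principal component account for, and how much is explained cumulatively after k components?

Step 1 — total variance = trace(Sigma) = Σ λ_i = 49 + 33 + 22 = 104.

Step 2 — fraction explained by component i = λ_i / Σ λ:
  PC1: 49/104 = 0.4712
  PC2: 33/104 = 0.3173
  PC3: 22/104 = 0.2115

Step 3 — cumulative fraction after k components = (λ_1 + ... + λ_k) / Σ λ:
  k = 1: 49/104 = 0.4712
  k = 2: (49 + 33)/104 = 82/104 = 0.7885
  k = 3: (49 + 33 + 22)/104 = 104/104 = 1

Summary (fraction, with percent):

explained: PC1 0.4712 (47.12%), PC2 0.3173 (31.73%), PC3 0.2115 (21.15%);  cumulative: 0.4712, 0.7885, 1


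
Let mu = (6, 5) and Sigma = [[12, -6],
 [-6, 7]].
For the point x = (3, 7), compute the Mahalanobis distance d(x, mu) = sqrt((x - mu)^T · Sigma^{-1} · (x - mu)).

Step 1 — centre the observation: (x - mu) = (-3, 2).

Step 2 — invert Sigma. det(Sigma) = 12·7 - (-6)² = 48.
  Sigma^{-1} = (1/det) · [[d, -b], [-b, a]] = [[0.1458, 0.125],
 [0.125, 0.25]].

Step 3 — form the quadratic (x - mu)^T · Sigma^{-1} · (x - mu):
  Sigma^{-1} · (x - mu) = (-0.1875, 0.125).
  (x - mu)^T · [Sigma^{-1} · (x - mu)] = (-3)·(-0.1875) + (2)·(0.125) = 0.8125.

Step 4 — take square root: d = √(0.8125) ≈ 0.9014.

d(x, mu) = √(0.8125) ≈ 0.9014


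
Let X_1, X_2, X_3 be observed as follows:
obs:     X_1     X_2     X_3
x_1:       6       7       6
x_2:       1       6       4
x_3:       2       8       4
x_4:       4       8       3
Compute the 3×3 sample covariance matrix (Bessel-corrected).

Step 1 — column means:
  mean(X_1) = (6 + 1 + 2 + 4) / 4 = 13/4 = 3.25
  mean(X_2) = (7 + 6 + 8 + 8) / 4 = 29/4 = 7.25
  mean(X_3) = (6 + 4 + 4 + 3) / 4 = 17/4 = 4.25

Step 2 — sample covariance S[i,j] = (1/(n-1)) · Σ_k (x_{k,i} - mean_i) · (x_{k,j} - mean_j), with n-1 = 3.
  S[X_1,X_1] = ((2.75)·(2.75) + (-2.25)·(-2.25) + (-1.25)·(-1.25) + (0.75)·(0.75)) / 3 = 14.75/3 = 4.9167
  S[X_1,X_2] = ((2.75)·(-0.25) + (-2.25)·(-1.25) + (-1.25)·(0.75) + (0.75)·(0.75)) / 3 = 1.75/3 = 0.5833
  S[X_1,X_3] = ((2.75)·(1.75) + (-2.25)·(-0.25) + (-1.25)·(-0.25) + (0.75)·(-1.25)) / 3 = 4.75/3 = 1.5833
  S[X_2,X_2] = ((-0.25)·(-0.25) + (-1.25)·(-1.25) + (0.75)·(0.75) + (0.75)·(0.75)) / 3 = 2.75/3 = 0.9167
  S[X_2,X_3] = ((-0.25)·(1.75) + (-1.25)·(-0.25) + (0.75)·(-0.25) + (0.75)·(-1.25)) / 3 = -1.25/3 = -0.4167
  S[X_3,X_3] = ((1.75)·(1.75) + (-0.25)·(-0.25) + (-0.25)·(-0.25) + (-1.25)·(-1.25)) / 3 = 4.75/3 = 1.5833

S is symmetric (S[j,i] = S[i,j]). Assembling:

S = [[4.9167, 0.5833, 1.5833],
 [0.5833, 0.9167, -0.4167],
 [1.5833, -0.4167, 1.5833]]


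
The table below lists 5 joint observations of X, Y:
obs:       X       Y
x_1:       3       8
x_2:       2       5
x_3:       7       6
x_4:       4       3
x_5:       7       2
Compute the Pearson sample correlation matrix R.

Step 1 — column means:
  mean(X) = (3 + 2 + 7 + 4 + 7) / 5 = 23/5 = 4.6
  mean(Y) = (8 + 5 + 6 + 3 + 2) / 5 = 24/5 = 4.8

Step 2 — sample variances and covariances s[i,j] = (1/(n-1)) · Σ_k (x_{k,i} - mean_i) · (x_{k,j} - mean_j), with n-1 = 4:
  s[X,X] = ((-1.6)·(-1.6) + (-2.6)·(-2.6) + (2.4)·(2.4) + (-0.6)·(-0.6) + (2.4)·(2.4)) / 4 = 21.2/4 = 5.3
  s[X,Y] = ((-1.6)·(3.2) + (-2.6)·(0.2) + (2.4)·(1.2) + (-0.6)·(-1.8) + (2.4)·(-2.8)) / 4 = -8.4/4 = -2.1
  s[Y,Y] = ((3.2)·(3.2) + (0.2)·(0.2) + (1.2)·(1.2) + (-1.8)·(-1.8) + (-2.8)·(-2.8)) / 4 = 22.8/4 = 5.7
  Sample standard deviations s_i = √(s[i,i]):
  s(X) = √(5.3) = 2.3022
  s(Y) = √(5.7) = 2.3875

Step 3 — r_{ij} = s_{ij} / (s_i · s_j):
  r[X,X] = 1 (diagonal).
  r[X,Y] = -2.1 / (2.3022 · 2.3875) = -2.1 / 5.4964 = -0.3821
  r[Y,Y] = 1 (diagonal).

R is symmetric with unit diagonal. Assembling:

R = [[1, -0.3821],
 [-0.3821, 1]]


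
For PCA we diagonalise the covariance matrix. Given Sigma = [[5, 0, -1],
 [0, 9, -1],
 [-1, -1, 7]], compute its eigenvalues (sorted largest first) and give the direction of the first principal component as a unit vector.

Step 1 — characteristic polynomial p(λ) = det(λI - Sigma) = λ³ - tr·λ² + c_1·λ - det, where tr = trace, c_1 = sum of the principal 2×2 minors, det = det(Sigma):
  tr = 5 + 9 + 7 = 21,
  c_1 = (5·9 - (0)²) + (5·7 - (-1)²) + (9·7 - (-1)²) = 45 + 34 + 62 = 141,
  det = 5·(9·7 - (-1)²) - (0)·((0)·7 - (-1)·(-1)) + (-1)·((0)·(-1) - 9·(-1)) = 5·(62) - (0)·(-1) + (-1)·(9) = 301.
  So p(λ) = λ³ - 21λ² + 141λ - 301.
Step 2 — look for an integer root (rational root theorem: any rational root is an integer divisor of 301). Testing λ = 7:
  p(7) = 343 - 1029 + 987 - 301 = 0  ✓
  Dividing out (λ - 7): p(λ) = (λ - 7)(λ² - 14λ + 43).
Step 3 — remaining eigenvalues from the quadratic λ² - 14λ + 43 = 0:
  Δ = 14² - 4·43 = 196 - 172 = 24,  λ = (14 ± √24)/2 = (14 ± 4.899)/2 ≈ 9.4495 or 4.5505.
  Sorted: λ_1 = 9.4495,  λ_2 = 7,  λ_3 = 4.5505  (check: sum = 21 = tr ✓).

Step 4 — unit eigenvector for λ_1 ≈ 9.4495: v spans the null space of (Sigma - λ_1 I), whose rows are
  r_1 = (-4.4495, 0, -1),  r_2 = (0, -0.4495, -1),  r_3 = (-1, -1, -2.4495).
  v is orthogonal to every row, so take v ∝ r_1 × r_2 = ((0)·(-1) - (-1)·(-0.4495), (-1)·(0) - (-4.4495)·(-1), (-4.4495)·(-0.4495) - (0)·(0)) ≈ (-0.4495, -4.4495, 2).
  Rescale (multiply by -1 so the first nonzero entry is positive): u = (0.4495, 4.4495, -2).
  ||u|| = √((0.4495)² + (4.4495)² + (-2)²) = √(24) ≈ 4.899,  v_1 = u/||u|| ≈ (0.0918, 0.9082, -0.4082) (||v_1|| = 1).

λ_1 = 9.4495,  λ_2 = 7,  λ_3 = 4.5505;  v_1 ≈ (0.0918, 0.9082, -0.4082)


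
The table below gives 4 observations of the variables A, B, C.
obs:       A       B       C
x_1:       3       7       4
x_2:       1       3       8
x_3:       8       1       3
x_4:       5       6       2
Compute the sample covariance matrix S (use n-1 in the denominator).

Step 1 — column means:
  mean(A) = (3 + 1 + 8 + 5) / 4 = 17/4 = 4.25
  mean(B) = (7 + 3 + 1 + 6) / 4 = 17/4 = 4.25
  mean(C) = (4 + 8 + 3 + 2) / 4 = 17/4 = 4.25

Step 2 — sample covariance S[i,j] = (1/(n-1)) · Σ_k (x_{k,i} - mean_i) · (x_{k,j} - mean_j), with n-1 = 3.
  S[A,A] = ((-1.25)·(-1.25) + (-3.25)·(-3.25) + (3.75)·(3.75) + (0.75)·(0.75)) / 3 = 26.75/3 = 8.9167
  S[A,B] = ((-1.25)·(2.75) + (-3.25)·(-1.25) + (3.75)·(-3.25) + (0.75)·(1.75)) / 3 = -10.25/3 = -3.4167
  S[A,C] = ((-1.25)·(-0.25) + (-3.25)·(3.75) + (3.75)·(-1.25) + (0.75)·(-2.25)) / 3 = -18.25/3 = -6.0833
  S[B,B] = ((2.75)·(2.75) + (-1.25)·(-1.25) + (-3.25)·(-3.25) + (1.75)·(1.75)) / 3 = 22.75/3 = 7.5833
  S[B,C] = ((2.75)·(-0.25) + (-1.25)·(3.75) + (-3.25)·(-1.25) + (1.75)·(-2.25)) / 3 = -5.25/3 = -1.75
  S[C,C] = ((-0.25)·(-0.25) + (3.75)·(3.75) + (-1.25)·(-1.25) + (-2.25)·(-2.25)) / 3 = 20.75/3 = 6.9167

S is symmetric (S[j,i] = S[i,j]). Assembling:

S = [[8.9167, -3.4167, -6.0833],
 [-3.4167, 7.5833, -1.75],
 [-6.0833, -1.75, 6.9167]]


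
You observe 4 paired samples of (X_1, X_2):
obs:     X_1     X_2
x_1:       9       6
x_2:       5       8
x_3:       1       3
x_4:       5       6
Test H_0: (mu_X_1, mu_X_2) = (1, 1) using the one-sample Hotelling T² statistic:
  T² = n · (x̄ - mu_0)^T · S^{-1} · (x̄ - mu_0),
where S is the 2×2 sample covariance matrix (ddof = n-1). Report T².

Step 1 — sample mean vector:
  mean(X_1) = (9 + 5 + 1 + 5) / 4 = 20/4 = 5
  mean(X_2) = (6 + 8 + 3 + 6) / 4 = 23/4 = 5.75
  x̄ = (5, 5.75),  deviation x̄ - mu_0 = (5, 5.75) - (1, 1) = (4, 4.75).

Step 2 — sample covariance matrix, S[i,j] = (1/(n-1)) · Σ_k (x_{k,i} - mean_i) · (x_{k,j} - mean_j), divisor n-1 = 3:
  S[X_1,X_1] = ((4)·(4) + (0)·(0) + (-4)·(-4) + (0)·(0)) / 3 = 32/3 = 10.6667
  S[X_1,X_2] = ((4)·(0.25) + (0)·(2.25) + (-4)·(-2.75) + (0)·(0.25)) / 3 = 12/3 = 4
  S[X_2,X_2] = ((0.25)·(0.25) + (2.25)·(2.25) + (-2.75)·(-2.75) + (0.25)·(0.25)) / 3 = 12.75/3 = 4.25
  S = [[10.6667, 4],
 [4, 4.25]].

Step 3 — invert S. det(S) = 10.6667·4.25 - (4)² = 29.3333.
  S^{-1} = (1/det) · [[d, -b], [-b, a]] = [[0.1449, -0.1364],
 [-0.1364, 0.3636]].

Step 4 — quadratic form (x̄ - mu_0)^T · S^{-1} · (x̄ - mu_0):
  S^{-1} · (x̄ - mu_0) = (-0.0682, 1.1818),
  (x̄ - mu_0)^T · [...] = (4)·(-0.0682) + (4.75)·(1.1818) = 5.3409.

Step 5 — scale by n: T² = 4 · 5.3409 = 21.3636.

T² ≈ 21.3636


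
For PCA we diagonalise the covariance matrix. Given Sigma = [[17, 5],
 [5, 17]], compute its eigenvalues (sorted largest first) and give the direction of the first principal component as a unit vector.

Step 1 — characteristic polynomial of 2×2 Sigma:
  det(Sigma - λI) = λ² - trace · λ + det = 0.
  trace = 17 + 17 = 34, det = 17·17 - (5)² = 264.
Step 2 — discriminant:
  Δ = trace² - 4·det = 1156 - 1056 = 100.
Step 3 — eigenvalues:
  λ = (trace ± √Δ)/2 = (34 ± 10)/2,
  λ_1 = 22,  λ_2 = 12.

Step 4 — unit eigenvector for λ_1: solve (Sigma - λ_1 I)v = 0. First row:
  (17 - 22)·v_x + (5)·v_y = 0, i.e. (-5)·v_x + (5)·v_y = 0,
  so v ∝ (b, λ_1 - a) = (5, 5) = u.
  ||u|| = √((5)² + (5)²) = √(50) ≈ 7.0711,
  v_1 = u/||u|| ≈ (0.7071, 0.7071) (||v_1|| = 1).

λ_1 = 22,  λ_2 = 12;  v_1 ≈ (0.7071, 0.7071)


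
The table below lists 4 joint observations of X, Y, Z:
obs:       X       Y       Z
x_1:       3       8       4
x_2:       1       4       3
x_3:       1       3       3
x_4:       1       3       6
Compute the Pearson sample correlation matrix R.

Step 1 — column means:
  mean(X) = (3 + 1 + 1 + 1) / 4 = 6/4 = 1.5
  mean(Y) = (8 + 4 + 3 + 3) / 4 = 18/4 = 4.5
  mean(Z) = (4 + 3 + 3 + 6) / 4 = 16/4 = 4

Step 2 — sample variances and covariances s[i,j] = (1/(n-1)) · Σ_k (x_{k,i} - mean_i) · (x_{k,j} - mean_j), with n-1 = 3:
  s[X,X] = ((1.5)·(1.5) + (-0.5)·(-0.5) + (-0.5)·(-0.5) + (-0.5)·(-0.5)) / 3 = 3/3 = 1
  s[X,Y] = ((1.5)·(3.5) + (-0.5)·(-0.5) + (-0.5)·(-1.5) + (-0.5)·(-1.5)) / 3 = 7/3 = 2.3333
  s[X,Z] = ((1.5)·(0) + (-0.5)·(-1) + (-0.5)·(-1) + (-0.5)·(2)) / 3 = 0/3 = 0
  s[Y,Y] = ((3.5)·(3.5) + (-0.5)·(-0.5) + (-1.5)·(-1.5) + (-1.5)·(-1.5)) / 3 = 17/3 = 5.6667
  s[Y,Z] = ((3.5)·(0) + (-0.5)·(-1) + (-1.5)·(-1) + (-1.5)·(2)) / 3 = -1/3 = -0.3333
  s[Z,Z] = ((0)·(0) + (-1)·(-1) + (-1)·(-1) + (2)·(2)) / 3 = 6/3 = 2
  Sample standard deviations s_i = √(s[i,i]):
  s(X) = √(1) = 1
  s(Y) = √(5.6667) = 2.3805
  s(Z) = √(2) = 1.4142

Step 3 — r_{ij} = s_{ij} / (s_i · s_j):
  r[X,X] = 1 (diagonal).
  r[X,Y] = 2.3333 / (1 · 2.3805) = 2.3333 / 2.3805 = 0.9802
  r[X,Z] = 0 / (1 · 1.4142) = 0 / 1.4142 = 0
  r[Y,Y] = 1 (diagonal).
  r[Y,Z] = -0.3333 / (2.3805 · 1.4142) = -0.3333 / 3.3665 = -0.099
  r[Z,Z] = 1 (diagonal).

R is symmetric with unit diagonal. Assembling:

R = [[1, 0.9802, 0],
 [0.9802, 1, -0.099],
 [0, -0.099, 1]]


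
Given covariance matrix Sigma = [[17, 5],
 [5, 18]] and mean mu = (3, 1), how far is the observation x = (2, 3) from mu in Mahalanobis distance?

Step 1 — centre the observation: (x - mu) = (-1, 2).

Step 2 — invert Sigma. det(Sigma) = 17·18 - (5)² = 281.
  Sigma^{-1} = (1/det) · [[d, -b], [-b, a]] = [[0.0641, -0.0178],
 [-0.0178, 0.0605]].

Step 3 — form the quadratic (x - mu)^T · Sigma^{-1} · (x - mu):
  Sigma^{-1} · (x - mu) = (-0.0996, 0.1388).
  (x - mu)^T · [Sigma^{-1} · (x - mu)] = (-1)·(-0.0996) + (2)·(0.1388) = 0.3772.

Step 4 — take square root: d = √(0.3772) ≈ 0.6142.

d(x, mu) = √(0.3772) ≈ 0.6142


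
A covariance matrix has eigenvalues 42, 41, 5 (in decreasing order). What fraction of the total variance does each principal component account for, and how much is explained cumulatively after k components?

Step 1 — total variance = trace(Sigma) = Σ λ_i = 42 + 41 + 5 = 88.

Step 2 — fraction explained by component i = λ_i / Σ λ:
  PC1: 42/88 = 0.4773
  PC2: 41/88 = 0.4659
  PC3: 5/88 = 0.0568

Step 3 — cumulative fraction after k components = (λ_1 + ... + λ_k) / Σ λ:
  k = 1: 42/88 = 0.4773
  k = 2: (42 + 41)/88 = 83/88 = 0.9432
  k = 3: (42 + 41 + 5)/88 = 88/88 = 1

Summary (fraction, with percent):

explained: PC1 0.4773 (47.73%), PC2 0.4659 (46.59%), PC3 0.0568 (5.68%);  cumulative: 0.4773, 0.9432, 1


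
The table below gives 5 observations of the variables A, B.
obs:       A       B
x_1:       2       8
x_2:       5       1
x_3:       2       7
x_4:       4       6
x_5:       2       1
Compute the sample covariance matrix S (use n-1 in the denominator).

Step 1 — column means:
  mean(A) = (2 + 5 + 2 + 4 + 2) / 5 = 15/5 = 3
  mean(B) = (8 + 1 + 7 + 6 + 1) / 5 = 23/5 = 4.6

Step 2 — sample covariance S[i,j] = (1/(n-1)) · Σ_k (x_{k,i} - mean_i) · (x_{k,j} - mean_j), with n-1 = 4.
  S[A,A] = ((-1)·(-1) + (2)·(2) + (-1)·(-1) + (1)·(1) + (-1)·(-1)) / 4 = 8/4 = 2
  S[A,B] = ((-1)·(3.4) + (2)·(-3.6) + (-1)·(2.4) + (1)·(1.4) + (-1)·(-3.6)) / 4 = -8/4 = -2
  S[B,B] = ((3.4)·(3.4) + (-3.6)·(-3.6) + (2.4)·(2.4) + (1.4)·(1.4) + (-3.6)·(-3.6)) / 4 = 45.2/4 = 11.3

S is symmetric (S[j,i] = S[i,j]). Assembling:

S = [[2, -2],
 [-2, 11.3]]


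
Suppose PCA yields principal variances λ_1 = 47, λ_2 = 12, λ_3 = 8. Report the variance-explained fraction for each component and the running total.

Step 1 — total variance = trace(Sigma) = Σ λ_i = 47 + 12 + 8 = 67.

Step 2 — fraction explained by component i = λ_i / Σ λ:
  PC1: 47/67 = 0.7015
  PC2: 12/67 = 0.1791
  PC3: 8/67 = 0.1194

Step 3 — cumulative fraction after k components = (λ_1 + ... + λ_k) / Σ λ:
  k = 1: 47/67 = 0.7015
  k = 2: (47 + 12)/67 = 59/67 = 0.8806
  k = 3: (47 + 12 + 8)/67 = 67/67 = 1

Summary (fraction, with percent):

explained: PC1 0.7015 (70.15%), PC2 0.1791 (17.91%), PC3 0.1194 (11.94%);  cumulative: 0.7015, 0.8806, 1


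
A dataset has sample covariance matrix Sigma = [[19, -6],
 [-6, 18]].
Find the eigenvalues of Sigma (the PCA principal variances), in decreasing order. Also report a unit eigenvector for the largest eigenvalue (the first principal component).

Step 1 — characteristic polynomial of 2×2 Sigma:
  det(Sigma - λI) = λ² - trace · λ + det = 0.
  trace = 19 + 18 = 37, det = 19·18 - (-6)² = 306.
Step 2 — discriminant:
  Δ = trace² - 4·det = 1369 - 1224 = 145.
Step 3 — eigenvalues:
  λ = (trace ± √Δ)/2 = (37 ± 12.0416)/2,
  λ_1 = 24.5208,  λ_2 = 12.4792.

Step 4 — unit eigenvector for λ_1: solve (Sigma - λ_1 I)v = 0. First row:
  (19 - 24.5208)·v_x + (-6)·v_y = 0, i.e. (-5.5208)·v_x + (-6)·v_y = 0,
  so v ∝ (b, λ_1 - a) = (-6, 5.5208); multiply by -1 so the first entry is positive: u = (6, -5.5208).
  ||u|| = √((6)² + (-5.5208)²) = √(66.4792) ≈ 8.1535,
  v_1 = u/||u|| ≈ (0.7359, -0.6771) (||v_1|| = 1).

λ_1 = 24.5208,  λ_2 = 12.4792;  v_1 ≈ (0.7359, -0.6771)


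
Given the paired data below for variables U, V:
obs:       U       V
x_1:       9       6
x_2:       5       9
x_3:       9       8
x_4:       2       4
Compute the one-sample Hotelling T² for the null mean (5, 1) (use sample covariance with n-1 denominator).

Step 1 — sample mean vector:
  mean(U) = (9 + 5 + 9 + 2) / 4 = 25/4 = 6.25
  mean(V) = (6 + 9 + 8 + 4) / 4 = 27/4 = 6.75
  x̄ = (6.25, 6.75),  deviation x̄ - mu_0 = (6.25, 6.75) - (5, 1) = (1.25, 5.75).

Step 2 — sample covariance matrix, S[i,j] = (1/(n-1)) · Σ_k (x_{k,i} - mean_i) · (x_{k,j} - mean_j), divisor n-1 = 3:
  S[U,U] = ((2.75)·(2.75) + (-1.25)·(-1.25) + (2.75)·(2.75) + (-4.25)·(-4.25)) / 3 = 34.75/3 = 11.5833
  S[U,V] = ((2.75)·(-0.75) + (-1.25)·(2.25) + (2.75)·(1.25) + (-4.25)·(-2.75)) / 3 = 10.25/3 = 3.4167
  S[V,V] = ((-0.75)·(-0.75) + (2.25)·(2.25) + (1.25)·(1.25) + (-2.75)·(-2.75)) / 3 = 14.75/3 = 4.9167
  S = [[11.5833, 3.4167],
 [3.4167, 4.9167]].

Step 3 — invert S. det(S) = 11.5833·4.9167 - (3.4167)² = 45.2778.
  S^{-1} = (1/det) · [[d, -b], [-b, a]] = [[0.1086, -0.0755],
 [-0.0755, 0.2558]].

Step 4 — quadratic form (x̄ - mu_0)^T · S^{-1} · (x̄ - mu_0):
  S^{-1} · (x̄ - mu_0) = (-0.2982, 1.3767),
  (x̄ - mu_0)^T · [...] = (1.25)·(-0.2982) + (5.75)·(1.3767) = 7.5433.

Step 5 — scale by n: T² = 4 · 7.5433 = 30.173.

T² ≈ 30.173


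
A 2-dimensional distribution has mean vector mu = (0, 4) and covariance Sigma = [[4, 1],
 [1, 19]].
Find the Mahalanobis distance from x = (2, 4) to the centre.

Step 1 — centre the observation: (x - mu) = (2, 0).

Step 2 — invert Sigma. det(Sigma) = 4·19 - (1)² = 75.
  Sigma^{-1} = (1/det) · [[d, -b], [-b, a]] = [[0.2533, -0.0133],
 [-0.0133, 0.0533]].

Step 3 — form the quadratic (x - mu)^T · Sigma^{-1} · (x - mu):
  Sigma^{-1} · (x - mu) = (0.5067, -0.0267).
  (x - mu)^T · [Sigma^{-1} · (x - mu)] = (2)·(0.5067) + (0)·(-0.0267) = 1.0133.

Step 4 — take square root: d = √(1.0133) ≈ 1.0066.

d(x, mu) = √(1.0133) ≈ 1.0066


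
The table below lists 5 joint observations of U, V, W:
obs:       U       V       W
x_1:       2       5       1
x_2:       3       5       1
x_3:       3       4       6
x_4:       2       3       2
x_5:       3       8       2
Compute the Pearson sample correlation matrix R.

Step 1 — column means:
  mean(U) = (2 + 3 + 3 + 2 + 3) / 5 = 13/5 = 2.6
  mean(V) = (5 + 5 + 4 + 3 + 8) / 5 = 25/5 = 5
  mean(W) = (1 + 1 + 6 + 2 + 2) / 5 = 12/5 = 2.4

Step 2 — sample variances and covariances s[i,j] = (1/(n-1)) · Σ_k (x_{k,i} - mean_i) · (x_{k,j} - mean_j), with n-1 = 4:
  s[U,U] = ((-0.6)·(-0.6) + (0.4)·(0.4) + (0.4)·(0.4) + (-0.6)·(-0.6) + (0.4)·(0.4)) / 4 = 1.2/4 = 0.3
  s[U,V] = ((-0.6)·(0) + (0.4)·(0) + (0.4)·(-1) + (-0.6)·(-2) + (0.4)·(3)) / 4 = 2/4 = 0.5
  s[U,W] = ((-0.6)·(-1.4) + (0.4)·(-1.4) + (0.4)·(3.6) + (-0.6)·(-0.4) + (0.4)·(-0.4)) / 4 = 1.8/4 = 0.45
  s[V,V] = ((0)·(0) + (0)·(0) + (-1)·(-1) + (-2)·(-2) + (3)·(3)) / 4 = 14/4 = 3.5
  s[V,W] = ((0)·(-1.4) + (0)·(-1.4) + (-1)·(3.6) + (-2)·(-0.4) + (3)·(-0.4)) / 4 = -4/4 = -1
  s[W,W] = ((-1.4)·(-1.4) + (-1.4)·(-1.4) + (3.6)·(3.6) + (-0.4)·(-0.4) + (-0.4)·(-0.4)) / 4 = 17.2/4 = 4.3
  Sample standard deviations s_i = √(s[i,i]):
  s(U) = √(0.3) = 0.5477
  s(V) = √(3.5) = 1.8708
  s(W) = √(4.3) = 2.0736

Step 3 — r_{ij} = s_{ij} / (s_i · s_j):
  r[U,U] = 1 (diagonal).
  r[U,V] = 0.5 / (0.5477 · 1.8708) = 0.5 / 1.0247 = 0.488
  r[U,W] = 0.45 / (0.5477 · 2.0736) = 0.45 / 1.1358 = 0.3962
  r[V,V] = 1 (diagonal).
  r[V,W] = -1 / (1.8708 · 2.0736) = -1 / 3.8794 = -0.2578
  r[W,W] = 1 (diagonal).

R is symmetric with unit diagonal. Assembling:

R = [[1, 0.488, 0.3962],
 [0.488, 1, -0.2578],
 [0.3962, -0.2578, 1]]


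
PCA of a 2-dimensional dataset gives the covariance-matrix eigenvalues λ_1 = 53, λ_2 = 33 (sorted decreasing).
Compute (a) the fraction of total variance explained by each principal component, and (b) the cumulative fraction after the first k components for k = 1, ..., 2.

Step 1 — total variance = trace(Sigma) = Σ λ_i = 53 + 33 = 86.

Step 2 — fraction explained by component i = λ_i / Σ λ:
  PC1: 53/86 = 0.6163
  PC2: 33/86 = 0.3837

Step 3 — cumulative fraction after k components = (λ_1 + ... + λ_k) / Σ λ:
  k = 1: 53/86 = 0.6163
  k = 2: (53 + 33)/86 = 86/86 = 1

Summary (fraction, with percent):

explained: PC1 0.6163 (61.63%), PC2 0.3837 (38.37%);  cumulative: 0.6163, 1


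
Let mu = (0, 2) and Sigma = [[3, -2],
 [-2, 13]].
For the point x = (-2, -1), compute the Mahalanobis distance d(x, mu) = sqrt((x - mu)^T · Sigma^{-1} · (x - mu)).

Step 1 — centre the observation: (x - mu) = (-2, -3).

Step 2 — invert Sigma. det(Sigma) = 3·13 - (-2)² = 35.
  Sigma^{-1} = (1/det) · [[d, -b], [-b, a]] = [[0.3714, 0.0571],
 [0.0571, 0.0857]].

Step 3 — form the quadratic (x - mu)^T · Sigma^{-1} · (x - mu):
  Sigma^{-1} · (x - mu) = (-0.9143, -0.3714).
  (x - mu)^T · [Sigma^{-1} · (x - mu)] = (-2)·(-0.9143) + (-3)·(-0.3714) = 2.9429.

Step 4 — take square root: d = √(2.9429) ≈ 1.7155.

d(x, mu) = √(2.9429) ≈ 1.7155


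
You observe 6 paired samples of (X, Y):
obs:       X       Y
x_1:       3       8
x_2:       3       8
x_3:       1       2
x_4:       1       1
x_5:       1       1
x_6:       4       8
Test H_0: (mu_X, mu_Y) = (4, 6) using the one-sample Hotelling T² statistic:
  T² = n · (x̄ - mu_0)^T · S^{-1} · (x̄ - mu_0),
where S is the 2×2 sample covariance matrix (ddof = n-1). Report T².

Step 1 — sample mean vector:
  mean(X) = (3 + 3 + 1 + 1 + 1 + 4) / 6 = 13/6 = 2.1667
  mean(Y) = (8 + 8 + 2 + 1 + 1 + 8) / 6 = 28/6 = 4.6667
  x̄ = (2.1667, 4.6667),  deviation x̄ - mu_0 = (2.1667, 4.6667) - (4, 6) = (-1.8333, -1.3333).

Step 2 — sample covariance matrix, S[i,j] = (1/(n-1)) · Σ_k (x_{k,i} - mean_i) · (x_{k,j} - mean_j), divisor n-1 = 5:
  S[X,X] = ((0.8333)·(0.8333) + (0.8333)·(0.8333) + (-1.1667)·(-1.1667) + (-1.1667)·(-1.1667) + (-1.1667)·(-1.1667) + (1.8333)·(1.8333)) / 5 = 8.8333/5 = 1.7667
  S[X,Y] = ((0.8333)·(3.3333) + (0.8333)·(3.3333) + (-1.1667)·(-2.6667) + (-1.1667)·(-3.6667) + (-1.1667)·(-3.6667) + (1.8333)·(3.3333)) / 5 = 23.3333/5 = 4.6667
  S[Y,Y] = ((3.3333)·(3.3333) + (3.3333)·(3.3333) + (-2.6667)·(-2.6667) + (-3.6667)·(-3.6667) + (-3.6667)·(-3.6667) + (3.3333)·(3.3333)) / 5 = 67.3333/5 = 13.4667
  S = [[1.7667, 4.6667],
 [4.6667, 13.4667]].

Step 3 — invert S. det(S) = 1.7667·13.4667 - (4.6667)² = 2.0133.
  S^{-1} = (1/det) · [[d, -b], [-b, a]] = [[6.6887, -2.3179],
 [-2.3179, 0.8775]].

Step 4 — quadratic form (x̄ - mu_0)^T · S^{-1} · (x̄ - mu_0):
  S^{-1} · (x̄ - mu_0) = (-9.1722, 3.0795),
  (x̄ - mu_0)^T · [...] = (-1.8333)·(-9.1722) + (-1.3333)·(3.0795) = 12.7097.

Step 5 — scale by n: T² = 6 · 12.7097 = 76.2583.

T² ≈ 76.2583


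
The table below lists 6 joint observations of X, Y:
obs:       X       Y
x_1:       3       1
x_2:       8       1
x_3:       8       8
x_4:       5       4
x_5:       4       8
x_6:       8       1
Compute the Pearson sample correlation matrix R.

Step 1 — column means:
  mean(X) = (3 + 8 + 8 + 5 + 4 + 8) / 6 = 36/6 = 6
  mean(Y) = (1 + 1 + 8 + 4 + 8 + 1) / 6 = 23/6 = 3.8333

Step 2 — sample variances and covariances s[i,j] = (1/(n-1)) · Σ_k (x_{k,i} - mean_i) · (x_{k,j} - mean_j), with n-1 = 5:
  s[X,X] = ((-3)·(-3) + (2)·(2) + (2)·(2) + (-1)·(-1) + (-2)·(-2) + (2)·(2)) / 5 = 26/5 = 5.2
  s[X,Y] = ((-3)·(-2.8333) + (2)·(-2.8333) + (2)·(4.1667) + (-1)·(0.1667) + (-2)·(4.1667) + (2)·(-2.8333)) / 5 = -3/5 = -0.6
  s[Y,Y] = ((-2.8333)·(-2.8333) + (-2.8333)·(-2.8333) + (4.1667)·(4.1667) + (0.1667)·(0.1667) + (4.1667)·(4.1667) + (-2.8333)·(-2.8333)) / 5 = 58.8333/5 = 11.7667
  Sample standard deviations s_i = √(s[i,i]):
  s(X) = √(5.2) = 2.2804
  s(Y) = √(11.7667) = 3.4303

Step 3 — r_{ij} = s_{ij} / (s_i · s_j):
  r[X,X] = 1 (diagonal).
  r[X,Y] = -0.6 / (2.2804 · 3.4303) = -0.6 / 7.8222 = -0.0767
  r[Y,Y] = 1 (diagonal).

R is symmetric with unit diagonal. Assembling:

R = [[1, -0.0767],
 [-0.0767, 1]]


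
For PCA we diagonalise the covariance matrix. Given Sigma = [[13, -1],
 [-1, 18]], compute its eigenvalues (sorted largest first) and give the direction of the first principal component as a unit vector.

Step 1 — characteristic polynomial of 2×2 Sigma:
  det(Sigma - λI) = λ² - trace · λ + det = 0.
  trace = 13 + 18 = 31, det = 13·18 - (-1)² = 233.
Step 2 — discriminant:
  Δ = trace² - 4·det = 961 - 932 = 29.
Step 3 — eigenvalues:
  λ = (trace ± √Δ)/2 = (31 ± 5.3852)/2,
  λ_1 = 18.1926,  λ_2 = 12.8074.

Step 4 — unit eigenvector for λ_1: solve (Sigma - λ_1 I)v = 0. First row:
  (13 - 18.1926)·v_x + (-1)·v_y = 0, i.e. (-5.1926)·v_x + (-1)·v_y = 0,
  so v ∝ (b, λ_1 - a) = (-1, 5.1926); multiply by -1 so the first entry is positive: u = (1, -5.1926).
  ||u|| = √((1)² + (-5.1926)²) = √(27.9629) ≈ 5.288,
  v_1 = u/||u|| ≈ (0.1891, -0.982) (||v_1|| = 1).

λ_1 = 18.1926,  λ_2 = 12.8074;  v_1 ≈ (0.1891, -0.982)


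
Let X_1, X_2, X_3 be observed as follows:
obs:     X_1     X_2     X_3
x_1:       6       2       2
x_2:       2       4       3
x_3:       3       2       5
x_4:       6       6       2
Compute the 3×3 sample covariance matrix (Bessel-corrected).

Step 1 — column means:
  mean(X_1) = (6 + 2 + 3 + 6) / 4 = 17/4 = 4.25
  mean(X_2) = (2 + 4 + 2 + 6) / 4 = 14/4 = 3.5
  mean(X_3) = (2 + 3 + 5 + 2) / 4 = 12/4 = 3

Step 2 — sample covariance S[i,j] = (1/(n-1)) · Σ_k (x_{k,i} - mean_i) · (x_{k,j} - mean_j), with n-1 = 3.
  S[X_1,X_1] = ((1.75)·(1.75) + (-2.25)·(-2.25) + (-1.25)·(-1.25) + (1.75)·(1.75)) / 3 = 12.75/3 = 4.25
  S[X_1,X_2] = ((1.75)·(-1.5) + (-2.25)·(0.5) + (-1.25)·(-1.5) + (1.75)·(2.5)) / 3 = 2.5/3 = 0.8333
  S[X_1,X_3] = ((1.75)·(-1) + (-2.25)·(0) + (-1.25)·(2) + (1.75)·(-1)) / 3 = -6/3 = -2
  S[X_2,X_2] = ((-1.5)·(-1.5) + (0.5)·(0.5) + (-1.5)·(-1.5) + (2.5)·(2.5)) / 3 = 11/3 = 3.6667
  S[X_2,X_3] = ((-1.5)·(-1) + (0.5)·(0) + (-1.5)·(2) + (2.5)·(-1)) / 3 = -4/3 = -1.3333
  S[X_3,X_3] = ((-1)·(-1) + (0)·(0) + (2)·(2) + (-1)·(-1)) / 3 = 6/3 = 2

S is symmetric (S[j,i] = S[i,j]). Assembling:

S = [[4.25, 0.8333, -2],
 [0.8333, 3.6667, -1.3333],
 [-2, -1.3333, 2]]


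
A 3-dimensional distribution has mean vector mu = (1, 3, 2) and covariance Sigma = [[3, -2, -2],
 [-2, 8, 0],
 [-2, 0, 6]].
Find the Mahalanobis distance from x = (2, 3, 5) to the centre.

Step 1 — centre the observation: (x - mu) = (1, 0, 3).

Step 2 — invert Sigma (cofactor / det for 3×3, or solve directly):
  Sigma^{-1} = [[0.5455, 0.1364, 0.1818],
 [0.1364, 0.1591, 0.0455],
 [0.1818, 0.0455, 0.2273]].

Step 3 — form the quadratic (x - mu)^T · Sigma^{-1} · (x - mu):
  Sigma^{-1} · (x - mu) = (1.0909, 0.2727, 0.8636).
  (x - mu)^T · [Sigma^{-1} · (x - mu)] = (1)·(1.0909) + (0)·(0.2727) + (3)·(0.8636) = 3.6818.

Step 4 — take square root: d = √(3.6818) ≈ 1.9188.

d(x, mu) = √(3.6818) ≈ 1.9188


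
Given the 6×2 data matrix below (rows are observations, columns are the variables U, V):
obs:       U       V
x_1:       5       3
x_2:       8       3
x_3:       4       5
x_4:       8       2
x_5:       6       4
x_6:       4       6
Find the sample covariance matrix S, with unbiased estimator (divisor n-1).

Step 1 — column means:
  mean(U) = (5 + 8 + 4 + 8 + 6 + 4) / 6 = 35/6 = 5.8333
  mean(V) = (3 + 3 + 5 + 2 + 4 + 6) / 6 = 23/6 = 3.8333

Step 2 — sample covariance S[i,j] = (1/(n-1)) · Σ_k (x_{k,i} - mean_i) · (x_{k,j} - mean_j), with n-1 = 5.
  S[U,U] = ((-0.8333)·(-0.8333) + (2.1667)·(2.1667) + (-1.8333)·(-1.8333) + (2.1667)·(2.1667) + (0.1667)·(0.1667) + (-1.8333)·(-1.8333)) / 5 = 16.8333/5 = 3.3667
  S[U,V] = ((-0.8333)·(-0.8333) + (2.1667)·(-0.8333) + (-1.8333)·(1.1667) + (2.1667)·(-1.8333) + (0.1667)·(0.1667) + (-1.8333)·(2.1667)) / 5 = -11.1667/5 = -2.2333
  S[V,V] = ((-0.8333)·(-0.8333) + (-0.8333)·(-0.8333) + (1.1667)·(1.1667) + (-1.8333)·(-1.8333) + (0.1667)·(0.1667) + (2.1667)·(2.1667)) / 5 = 10.8333/5 = 2.1667

S is symmetric (S[j,i] = S[i,j]). Assembling:

S = [[3.3667, -2.2333],
 [-2.2333, 2.1667]]


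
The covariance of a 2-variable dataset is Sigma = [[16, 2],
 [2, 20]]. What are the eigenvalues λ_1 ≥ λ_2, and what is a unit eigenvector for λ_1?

Step 1 — characteristic polynomial of 2×2 Sigma:
  det(Sigma - λI) = λ² - trace · λ + det = 0.
  trace = 16 + 20 = 36, det = 16·20 - (2)² = 316.
Step 2 — discriminant:
  Δ = trace² - 4·det = 1296 - 1264 = 32.
Step 3 — eigenvalues:
  λ = (trace ± √Δ)/2 = (36 ± 5.6569)/2,
  λ_1 = 20.8284,  λ_2 = 15.1716.

Step 4 — unit eigenvector for λ_1: solve (Sigma - λ_1 I)v = 0. First row:
  (16 - 20.8284)·v_x + (2)·v_y = 0, i.e. (-4.8284)·v_x + (2)·v_y = 0,
  so v ∝ (b, λ_1 - a) = (2, 4.8284) = u.
  ||u|| = √((2)² + (4.8284)²) = √(27.3137) ≈ 5.2263,
  v_1 = u/||u|| ≈ (0.3827, 0.9239) (||v_1|| = 1).

λ_1 = 20.8284,  λ_2 = 15.1716;  v_1 ≈ (0.3827, 0.9239)
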